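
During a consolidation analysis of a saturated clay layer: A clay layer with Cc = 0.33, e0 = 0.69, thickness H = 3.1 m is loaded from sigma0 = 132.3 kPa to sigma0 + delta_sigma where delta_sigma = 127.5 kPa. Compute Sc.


Result: 0.1774 m

Derivation:
Using Sc = Cc * H / (1 + e0) * log10((sigma0 + delta_sigma) / sigma0)
Stress ratio = (132.3 + 127.5) / 132.3 = 1.96372
log10(1.96372) = 0.293079
Cc * H / (1 + e0) = 0.33 * 3.1 / (1 + 0.69) = 0.605325
Sc = 0.605325 * 0.293079
Sc = 0.1774 m


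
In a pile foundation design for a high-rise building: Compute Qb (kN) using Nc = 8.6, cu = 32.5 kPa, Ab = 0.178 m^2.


Using Qb = Nc * cu * Ab
Qb = 8.6 * 32.5 * 0.178
Qb = 49.75 kN


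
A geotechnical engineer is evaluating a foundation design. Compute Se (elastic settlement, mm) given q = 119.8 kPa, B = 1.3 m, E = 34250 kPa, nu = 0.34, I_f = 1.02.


Using Se = q * B * (1 - nu^2) * I_f / E
1 - nu^2 = 1 - 0.34^2 = 0.8844
Se = 119.8 * 1.3 * 0.8844 * 1.02 / 34250
Se = 0.004102 m
Convert to mm: Se = 0.004102 * 1000 = 4.102 mm


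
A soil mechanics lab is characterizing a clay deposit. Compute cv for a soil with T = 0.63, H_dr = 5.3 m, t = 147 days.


Result: 0.12039 m^2/day

Derivation:
Using cv = T * H_dr^2 / t
H_dr^2 = 5.3^2 = 28.09
cv = 0.63 * 28.09 / 147
cv = 0.12039 m^2/day


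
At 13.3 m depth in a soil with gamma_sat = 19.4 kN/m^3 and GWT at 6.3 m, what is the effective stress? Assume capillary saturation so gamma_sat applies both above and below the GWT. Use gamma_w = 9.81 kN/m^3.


Total stress = gamma_sat * depth
sigma = 19.4 * 13.3 = 258.02 kPa
Pore water pressure u = gamma_w * (depth - d_wt)
u = 9.81 * (13.3 - 6.3) = 68.67 kPa
Effective stress = sigma - u
sigma' = 258.02 - 68.67 = 189.35 kPa


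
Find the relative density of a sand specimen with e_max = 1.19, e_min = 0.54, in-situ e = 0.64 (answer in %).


Using Dr = (e_max - e) / (e_max - e_min) * 100
e_max - e = 1.19 - 0.64 = 0.55
e_max - e_min = 1.19 - 0.54 = 0.65
Dr = 0.55 / 0.65 * 100
Dr = 84.62 %


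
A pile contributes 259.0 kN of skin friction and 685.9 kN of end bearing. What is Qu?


Using Qu = Qf + Qb
Qu = 259.0 + 685.9
Qu = 944.9 kN


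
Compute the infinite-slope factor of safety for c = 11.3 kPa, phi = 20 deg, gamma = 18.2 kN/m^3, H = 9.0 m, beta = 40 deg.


Using Fs = c / (gamma*H*sin(beta)*cos(beta)) + tan(phi)/tan(beta)
Cohesion contribution = 11.3 / (18.2*9.0*sin(40)*cos(40))
Cohesion contribution = 0.140102
Friction contribution = tan(20)/tan(40) = 0.433763
Fs = 0.140102 + 0.433763
Fs = 0.574


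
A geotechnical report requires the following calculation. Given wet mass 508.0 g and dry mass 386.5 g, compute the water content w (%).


Using w = (m_wet - m_dry) / m_dry * 100
m_wet - m_dry = 508.0 - 386.5 = 121.5 g
w = 121.5 / 386.5 * 100
w = 31.44 %


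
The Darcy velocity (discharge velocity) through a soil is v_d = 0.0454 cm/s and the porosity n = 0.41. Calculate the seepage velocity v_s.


Using v_s = v_d / n
v_s = 0.0454 / 0.41
v_s = 0.11073 cm/s


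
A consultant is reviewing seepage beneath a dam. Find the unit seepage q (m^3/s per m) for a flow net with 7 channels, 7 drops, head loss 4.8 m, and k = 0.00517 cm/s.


Result: 0.0002482 m^3/s per m

Derivation:
Convert k to m/s for unit consistency with H:
k = 0.00517 cm/s = 0.00517 / 100 m/s = 5.17e-05 m/s
Using q = k * H * Nf / Nd
Nf / Nd = 7 / 7 = 1.0
q = 5.17e-05 * 4.8 * 1.0
q = 0.0002482 m^3/s per m


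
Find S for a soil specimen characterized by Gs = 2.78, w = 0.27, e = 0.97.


Using S = Gs * w / e
S = 2.78 * 0.27 / 0.97
S = 0.7738


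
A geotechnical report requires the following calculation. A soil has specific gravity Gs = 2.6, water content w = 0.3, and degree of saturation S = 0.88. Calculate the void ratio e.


Using the relation e = Gs * w / S
e = 2.6 * 0.3 / 0.88
e = 0.8864


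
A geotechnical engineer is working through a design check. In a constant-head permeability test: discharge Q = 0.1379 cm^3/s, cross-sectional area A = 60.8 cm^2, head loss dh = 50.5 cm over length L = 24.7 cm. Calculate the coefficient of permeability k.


Compute hydraulic gradient:
i = dh / L = 50.5 / 24.7 = 2.04453
Then apply Darcy's law:
k = Q / (A * i)
k = 0.1379 / (60.8 * 2.04453)
k = 0.1379 / 124.308
k = 0.001109 cm/s


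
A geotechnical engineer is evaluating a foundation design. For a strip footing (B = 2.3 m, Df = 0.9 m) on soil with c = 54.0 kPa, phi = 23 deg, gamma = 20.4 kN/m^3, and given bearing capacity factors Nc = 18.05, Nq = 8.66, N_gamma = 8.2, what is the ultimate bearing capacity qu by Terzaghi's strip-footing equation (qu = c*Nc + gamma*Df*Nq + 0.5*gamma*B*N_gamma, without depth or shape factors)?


Result: 1326.07 kPa

Derivation:
Compute qu = c*Nc + gamma*Df*Nq + 0.5*gamma*B*N_gamma
Term 1: 54.0 * 18.05 = 974.7
Term 2: 20.4 * 0.9 * 8.66 = 158.9976
Term 3: 0.5 * 20.4 * 2.3 * 8.2 = 192.372
qu = 974.7 + 158.9976 + 192.372
qu = 1326.07 kPa


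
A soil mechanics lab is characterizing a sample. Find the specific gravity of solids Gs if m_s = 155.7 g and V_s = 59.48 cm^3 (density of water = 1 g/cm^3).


Using Gs = m_s / (V_s * rho_w)
Since rho_w = 1 g/cm^3:
Gs = 155.7 / 59.48
Gs = 2.618


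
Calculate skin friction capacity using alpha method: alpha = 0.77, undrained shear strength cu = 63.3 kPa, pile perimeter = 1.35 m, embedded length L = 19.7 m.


Using Qs = alpha * cu * perimeter * L
Qs = 0.77 * 63.3 * 1.35 * 19.7
Qs = 1296.27 kN


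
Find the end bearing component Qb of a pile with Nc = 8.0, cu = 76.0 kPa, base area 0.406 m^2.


Result: 246.85 kN

Derivation:
Using Qb = Nc * cu * Ab
Qb = 8.0 * 76.0 * 0.406
Qb = 246.85 kN


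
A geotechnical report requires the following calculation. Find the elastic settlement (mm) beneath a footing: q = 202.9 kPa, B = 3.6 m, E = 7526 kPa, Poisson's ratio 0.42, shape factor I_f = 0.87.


Using Se = q * B * (1 - nu^2) * I_f / E
1 - nu^2 = 1 - 0.42^2 = 0.8236
Se = 202.9 * 3.6 * 0.8236 * 0.87 / 7526
Se = 0.069543 m
Convert to mm: Se = 0.069543 * 1000 = 69.543 mm


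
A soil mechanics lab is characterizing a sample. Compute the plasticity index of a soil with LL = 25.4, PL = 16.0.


Using PI = LL - PL
PI = 25.4 - 16.0
PI = 9.4


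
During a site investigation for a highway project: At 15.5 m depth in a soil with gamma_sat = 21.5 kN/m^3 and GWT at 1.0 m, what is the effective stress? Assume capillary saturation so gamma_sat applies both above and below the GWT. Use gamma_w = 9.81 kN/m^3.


Total stress = gamma_sat * depth
sigma = 21.5 * 15.5 = 333.25 kPa
Pore water pressure u = gamma_w * (depth - d_wt)
u = 9.81 * (15.5 - 1.0) = 142.245 kPa
Effective stress = sigma - u
sigma' = 333.25 - 142.245 = 191.01 kPa


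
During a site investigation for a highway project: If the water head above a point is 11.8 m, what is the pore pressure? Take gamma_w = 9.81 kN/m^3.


Using u = gamma_w * h_w
u = 9.81 * 11.8
u = 115.76 kPa


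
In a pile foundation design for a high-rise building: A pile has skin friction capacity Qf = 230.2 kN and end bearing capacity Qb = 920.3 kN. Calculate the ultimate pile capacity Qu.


Using Qu = Qf + Qb
Qu = 230.2 + 920.3
Qu = 1150.5 kN


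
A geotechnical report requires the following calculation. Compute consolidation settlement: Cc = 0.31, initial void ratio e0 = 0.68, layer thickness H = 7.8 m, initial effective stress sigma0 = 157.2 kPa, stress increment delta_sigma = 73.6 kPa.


Using Sc = Cc * H / (1 + e0) * log10((sigma0 + delta_sigma) / sigma0)
Stress ratio = (157.2 + 73.6) / 157.2 = 1.46819
log10(1.46819) = 0.166783
Cc * H / (1 + e0) = 0.31 * 7.8 / (1 + 0.68) = 1.43929
Sc = 1.43929 * 0.166783
Sc = 0.24 m


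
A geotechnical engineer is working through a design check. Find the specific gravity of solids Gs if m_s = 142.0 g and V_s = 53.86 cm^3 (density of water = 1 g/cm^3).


Using Gs = m_s / (V_s * rho_w)
Since rho_w = 1 g/cm^3:
Gs = 142.0 / 53.86
Gs = 2.636


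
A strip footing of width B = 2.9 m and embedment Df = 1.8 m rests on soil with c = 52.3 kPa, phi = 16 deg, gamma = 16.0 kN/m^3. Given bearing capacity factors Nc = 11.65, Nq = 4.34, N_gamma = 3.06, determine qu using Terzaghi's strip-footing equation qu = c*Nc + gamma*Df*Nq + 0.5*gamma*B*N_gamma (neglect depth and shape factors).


Compute qu = c*Nc + gamma*Df*Nq + 0.5*gamma*B*N_gamma
Term 1: 52.3 * 11.65 = 609.295
Term 2: 16.0 * 1.8 * 4.34 = 124.992
Term 3: 0.5 * 16.0 * 2.9 * 3.06 = 70.992
qu = 609.295 + 124.992 + 70.992
qu = 805.28 kPa


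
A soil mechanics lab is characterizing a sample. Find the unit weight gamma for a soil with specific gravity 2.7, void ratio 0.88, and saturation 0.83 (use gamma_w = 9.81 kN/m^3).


Using gamma = gamma_w * (Gs + S*e) / (1 + e)
Numerator: Gs + S*e = 2.7 + 0.83*0.88 = 3.4304
Denominator: 1 + e = 1 + 0.88 = 1.88
gamma = 9.81 * 3.4304 / 1.88
gamma = 17.9 kN/m^3


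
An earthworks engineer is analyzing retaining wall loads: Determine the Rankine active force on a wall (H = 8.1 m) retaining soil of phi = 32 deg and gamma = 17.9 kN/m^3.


Compute active earth pressure coefficient:
Ka = tan^2(45 - phi/2) = tan^2(29.0) = 0.307259
Compute active force:
Pa = 0.5 * Ka * gamma * H^2
Pa = 0.5 * 0.307259 * 17.9 * 8.1^2
Pa = 180.43 kN/m


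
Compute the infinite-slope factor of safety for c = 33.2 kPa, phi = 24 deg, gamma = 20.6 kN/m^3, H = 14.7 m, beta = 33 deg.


Result: 0.926

Derivation:
Using Fs = c / (gamma*H*sin(beta)*cos(beta)) + tan(phi)/tan(beta)
Cohesion contribution = 33.2 / (20.6*14.7*sin(33)*cos(33))
Cohesion contribution = 0.240023
Friction contribution = tan(24)/tan(33) = 0.685592
Fs = 0.240023 + 0.685592
Fs = 0.926


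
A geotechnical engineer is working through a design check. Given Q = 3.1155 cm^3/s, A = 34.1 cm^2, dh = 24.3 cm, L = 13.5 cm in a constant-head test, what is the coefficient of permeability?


Compute hydraulic gradient:
i = dh / L = 24.3 / 13.5 = 1.8
Then apply Darcy's law:
k = Q / (A * i)
k = 3.1155 / (34.1 * 1.8)
k = 3.1155 / 61.38
k = 0.050758 cm/s


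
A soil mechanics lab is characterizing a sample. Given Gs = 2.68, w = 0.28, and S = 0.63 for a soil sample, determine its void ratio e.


Using the relation e = Gs * w / S
e = 2.68 * 0.28 / 0.63
e = 1.1911


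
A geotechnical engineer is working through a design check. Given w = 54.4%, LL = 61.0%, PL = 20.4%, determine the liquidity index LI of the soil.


First compute the plasticity index:
PI = LL - PL = 61.0 - 20.4 = 40.6
Then compute the liquidity index:
LI = (w - PL) / PI
LI = (54.4 - 20.4) / 40.6
LI = 0.837


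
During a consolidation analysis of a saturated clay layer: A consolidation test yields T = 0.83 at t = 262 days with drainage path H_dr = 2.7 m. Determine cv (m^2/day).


Result: 0.02309 m^2/day

Derivation:
Using cv = T * H_dr^2 / t
H_dr^2 = 2.7^2 = 7.29
cv = 0.83 * 7.29 / 262
cv = 0.02309 m^2/day


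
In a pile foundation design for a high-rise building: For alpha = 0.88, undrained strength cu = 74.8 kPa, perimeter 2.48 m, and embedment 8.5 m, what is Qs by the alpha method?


Using Qs = alpha * cu * perimeter * L
Qs = 0.88 * 74.8 * 2.48 * 8.5
Qs = 1387.57 kN


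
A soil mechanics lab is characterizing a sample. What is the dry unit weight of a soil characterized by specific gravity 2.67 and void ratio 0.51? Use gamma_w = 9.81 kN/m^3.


Using gamma_d = Gs * gamma_w / (1 + e)
gamma_d = 2.67 * 9.81 / (1 + 0.51)
gamma_d = 2.67 * 9.81 / 1.51
gamma_d = 17.346 kN/m^3


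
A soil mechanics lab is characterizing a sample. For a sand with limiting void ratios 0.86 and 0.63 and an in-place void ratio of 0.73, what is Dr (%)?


Result: 56.52 %

Derivation:
Using Dr = (e_max - e) / (e_max - e_min) * 100
e_max - e = 0.86 - 0.73 = 0.13
e_max - e_min = 0.86 - 0.63 = 0.23
Dr = 0.13 / 0.23 * 100
Dr = 56.52 %


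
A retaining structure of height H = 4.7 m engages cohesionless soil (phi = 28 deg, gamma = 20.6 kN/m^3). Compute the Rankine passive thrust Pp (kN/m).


Compute passive earth pressure coefficient:
Kp = tan^2(45 + phi/2) = tan^2(59.0) = 2.769826
Compute passive force:
Pp = 0.5 * Kp * gamma * H^2
Pp = 0.5 * 2.769826 * 20.6 * 4.7^2
Pp = 630.21 kN/m


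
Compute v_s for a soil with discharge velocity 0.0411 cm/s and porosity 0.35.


Using v_s = v_d / n
v_s = 0.0411 / 0.35
v_s = 0.11743 cm/s


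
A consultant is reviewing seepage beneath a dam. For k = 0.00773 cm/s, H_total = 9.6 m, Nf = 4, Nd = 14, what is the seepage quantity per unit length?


Convert k to m/s for unit consistency with H:
k = 0.00773 cm/s = 0.00773 / 100 m/s = 7.73e-05 m/s
Using q = k * H * Nf / Nd
Nf / Nd = 4 / 14 = 0.2857
q = 7.73e-05 * 9.6 * 0.2857
q = 0.000212 m^3/s per m


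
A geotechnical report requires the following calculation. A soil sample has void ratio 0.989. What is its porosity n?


Using the relation n = e / (1 + e)
n = 0.989 / (1 + 0.989)
n = 0.989 / 1.989
n = 0.4972


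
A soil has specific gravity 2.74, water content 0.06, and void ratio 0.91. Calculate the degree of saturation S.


Result: 0.1807

Derivation:
Using S = Gs * w / e
S = 2.74 * 0.06 / 0.91
S = 0.1807


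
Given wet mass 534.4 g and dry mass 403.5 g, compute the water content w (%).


Result: 32.44 %

Derivation:
Using w = (m_wet - m_dry) / m_dry * 100
m_wet - m_dry = 534.4 - 403.5 = 130.9 g
w = 130.9 / 403.5 * 100
w = 32.44 %


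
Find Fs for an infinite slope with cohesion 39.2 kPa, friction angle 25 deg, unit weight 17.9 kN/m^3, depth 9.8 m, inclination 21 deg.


Using Fs = c / (gamma*H*sin(beta)*cos(beta)) + tan(phi)/tan(beta)
Cohesion contribution = 39.2 / (17.9*9.8*sin(21)*cos(21))
Cohesion contribution = 0.667922
Friction contribution = tan(25)/tan(21) = 1.21477
Fs = 0.667922 + 1.21477
Fs = 1.883


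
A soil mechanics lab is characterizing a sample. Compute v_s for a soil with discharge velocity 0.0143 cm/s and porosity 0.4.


Using v_s = v_d / n
v_s = 0.0143 / 0.4
v_s = 0.03575 cm/s


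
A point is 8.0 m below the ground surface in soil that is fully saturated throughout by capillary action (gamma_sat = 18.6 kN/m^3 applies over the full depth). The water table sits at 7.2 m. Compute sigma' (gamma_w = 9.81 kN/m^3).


Total stress = gamma_sat * depth
sigma = 18.6 * 8.0 = 148.8 kPa
Pore water pressure u = gamma_w * (depth - d_wt)
u = 9.81 * (8.0 - 7.2) = 7.848 kPa
Effective stress = sigma - u
sigma' = 148.8 - 7.848 = 140.95 kPa


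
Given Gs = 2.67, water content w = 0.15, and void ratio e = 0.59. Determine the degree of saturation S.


Using S = Gs * w / e
S = 2.67 * 0.15 / 0.59
S = 0.6788


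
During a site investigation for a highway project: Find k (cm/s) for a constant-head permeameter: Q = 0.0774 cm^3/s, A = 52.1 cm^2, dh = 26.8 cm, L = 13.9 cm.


Result: 0.000771 cm/s

Derivation:
Compute hydraulic gradient:
i = dh / L = 26.8 / 13.9 = 1.92806
Then apply Darcy's law:
k = Q / (A * i)
k = 0.0774 / (52.1 * 1.92806)
k = 0.0774 / 100.452
k = 0.000771 cm/s


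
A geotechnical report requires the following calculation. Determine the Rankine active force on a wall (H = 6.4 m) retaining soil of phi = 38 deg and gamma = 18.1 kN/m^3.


Result: 88.18 kN/m

Derivation:
Compute active earth pressure coefficient:
Ka = tan^2(45 - phi/2) = tan^2(26.0) = 0.237883
Compute active force:
Pa = 0.5 * Ka * gamma * H^2
Pa = 0.5 * 0.237883 * 18.1 * 6.4^2
Pa = 88.18 kN/m


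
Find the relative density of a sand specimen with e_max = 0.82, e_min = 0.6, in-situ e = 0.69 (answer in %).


Result: 59.09 %

Derivation:
Using Dr = (e_max - e) / (e_max - e_min) * 100
e_max - e = 0.82 - 0.69 = 0.13
e_max - e_min = 0.82 - 0.6 = 0.22
Dr = 0.13 / 0.22 * 100
Dr = 59.09 %


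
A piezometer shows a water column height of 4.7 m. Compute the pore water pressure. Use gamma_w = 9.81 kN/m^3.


Result: 46.11 kPa

Derivation:
Using u = gamma_w * h_w
u = 9.81 * 4.7
u = 46.11 kPa


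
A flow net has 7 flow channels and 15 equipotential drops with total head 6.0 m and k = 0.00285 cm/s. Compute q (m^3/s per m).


Convert k to m/s for unit consistency with H:
k = 0.00285 cm/s = 0.00285 / 100 m/s = 2.85e-05 m/s
Using q = k * H * Nf / Nd
Nf / Nd = 7 / 15 = 0.4667
q = 2.85e-05 * 6.0 * 0.4667
q = 7.98e-05 m^3/s per m


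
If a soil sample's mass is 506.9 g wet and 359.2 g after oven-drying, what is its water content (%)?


Result: 41.12 %

Derivation:
Using w = (m_wet - m_dry) / m_dry * 100
m_wet - m_dry = 506.9 - 359.2 = 147.7 g
w = 147.7 / 359.2 * 100
w = 41.12 %


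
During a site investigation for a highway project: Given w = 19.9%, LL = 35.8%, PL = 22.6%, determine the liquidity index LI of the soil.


Result: -0.205

Derivation:
First compute the plasticity index:
PI = LL - PL = 35.8 - 22.6 = 13.2
Then compute the liquidity index:
LI = (w - PL) / PI
LI = (19.9 - 22.6) / 13.2
LI = -0.205


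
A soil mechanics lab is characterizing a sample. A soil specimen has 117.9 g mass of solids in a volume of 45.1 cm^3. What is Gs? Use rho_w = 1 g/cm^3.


Using Gs = m_s / (V_s * rho_w)
Since rho_w = 1 g/cm^3:
Gs = 117.9 / 45.1
Gs = 2.614


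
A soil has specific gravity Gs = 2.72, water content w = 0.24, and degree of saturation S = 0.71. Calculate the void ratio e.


Result: 0.9194

Derivation:
Using the relation e = Gs * w / S
e = 2.72 * 0.24 / 0.71
e = 0.9194


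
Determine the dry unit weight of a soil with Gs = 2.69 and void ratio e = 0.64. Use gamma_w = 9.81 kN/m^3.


Using gamma_d = Gs * gamma_w / (1 + e)
gamma_d = 2.69 * 9.81 / (1 + 0.64)
gamma_d = 2.69 * 9.81 / 1.64
gamma_d = 16.091 kN/m^3


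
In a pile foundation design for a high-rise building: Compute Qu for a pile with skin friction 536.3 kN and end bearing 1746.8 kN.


Using Qu = Qf + Qb
Qu = 536.3 + 1746.8
Qu = 2283.1 kN


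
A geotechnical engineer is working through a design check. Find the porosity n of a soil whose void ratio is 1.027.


Result: 0.5067

Derivation:
Using the relation n = e / (1 + e)
n = 1.027 / (1 + 1.027)
n = 1.027 / 2.027
n = 0.5067


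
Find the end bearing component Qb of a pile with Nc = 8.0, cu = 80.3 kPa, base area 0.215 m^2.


Result: 138.12 kN

Derivation:
Using Qb = Nc * cu * Ab
Qb = 8.0 * 80.3 * 0.215
Qb = 138.12 kN


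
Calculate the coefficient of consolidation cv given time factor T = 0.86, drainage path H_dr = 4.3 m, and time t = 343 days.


Using cv = T * H_dr^2 / t
H_dr^2 = 4.3^2 = 18.49
cv = 0.86 * 18.49 / 343
cv = 0.04636 m^2/day


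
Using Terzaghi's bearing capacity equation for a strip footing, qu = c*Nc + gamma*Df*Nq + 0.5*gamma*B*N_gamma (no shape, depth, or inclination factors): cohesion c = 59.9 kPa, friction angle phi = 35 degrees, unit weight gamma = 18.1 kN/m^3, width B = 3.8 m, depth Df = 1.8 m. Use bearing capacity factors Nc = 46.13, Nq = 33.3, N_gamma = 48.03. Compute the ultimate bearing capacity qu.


Compute qu = c*Nc + gamma*Df*Nq + 0.5*gamma*B*N_gamma
Term 1: 59.9 * 46.13 = 2763.187
Term 2: 18.1 * 1.8 * 33.3 = 1084.914
Term 3: 0.5 * 18.1 * 3.8 * 48.03 = 1651.7517
qu = 2763.187 + 1084.914 + 1651.7517
qu = 5499.85 kPa


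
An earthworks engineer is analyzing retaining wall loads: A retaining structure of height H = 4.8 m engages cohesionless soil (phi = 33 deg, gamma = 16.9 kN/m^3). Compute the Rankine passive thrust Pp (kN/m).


Compute passive earth pressure coefficient:
Kp = tan^2(45 + phi/2) = tan^2(61.5) = 3.39212
Compute passive force:
Pp = 0.5 * Kp * gamma * H^2
Pp = 0.5 * 3.39212 * 16.9 * 4.8^2
Pp = 660.41 kN/m


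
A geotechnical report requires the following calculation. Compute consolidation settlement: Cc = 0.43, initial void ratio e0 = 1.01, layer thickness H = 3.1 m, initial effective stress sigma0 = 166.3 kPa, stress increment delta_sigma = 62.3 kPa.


Using Sc = Cc * H / (1 + e0) * log10((sigma0 + delta_sigma) / sigma0)
Stress ratio = (166.3 + 62.3) / 166.3 = 1.37462
log10(1.37462) = 0.138184
Cc * H / (1 + e0) = 0.43 * 3.1 / (1 + 1.01) = 0.663184
Sc = 0.663184 * 0.138184
Sc = 0.0916 m


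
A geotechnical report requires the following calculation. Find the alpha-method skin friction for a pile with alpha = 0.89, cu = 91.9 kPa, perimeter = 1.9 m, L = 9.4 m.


Result: 1460.79 kN

Derivation:
Using Qs = alpha * cu * perimeter * L
Qs = 0.89 * 91.9 * 1.9 * 9.4
Qs = 1460.79 kN


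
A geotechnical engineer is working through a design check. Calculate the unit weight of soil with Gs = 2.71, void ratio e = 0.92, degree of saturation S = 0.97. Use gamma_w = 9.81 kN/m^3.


Using gamma = gamma_w * (Gs + S*e) / (1 + e)
Numerator: Gs + S*e = 2.71 + 0.97*0.92 = 3.6024
Denominator: 1 + e = 1 + 0.92 = 1.92
gamma = 9.81 * 3.6024 / 1.92
gamma = 18.406 kN/m^3


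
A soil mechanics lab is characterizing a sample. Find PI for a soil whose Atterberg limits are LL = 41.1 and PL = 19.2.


Result: 21.9

Derivation:
Using PI = LL - PL
PI = 41.1 - 19.2
PI = 21.9


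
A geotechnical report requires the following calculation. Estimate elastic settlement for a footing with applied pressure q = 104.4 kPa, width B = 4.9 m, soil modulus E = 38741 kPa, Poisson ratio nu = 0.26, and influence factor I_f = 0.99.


Using Se = q * B * (1 - nu^2) * I_f / E
1 - nu^2 = 1 - 0.26^2 = 0.9324
Se = 104.4 * 4.9 * 0.9324 * 0.99 / 38741
Se = 0.012189 m
Convert to mm: Se = 0.012189 * 1000 = 12.189 mm


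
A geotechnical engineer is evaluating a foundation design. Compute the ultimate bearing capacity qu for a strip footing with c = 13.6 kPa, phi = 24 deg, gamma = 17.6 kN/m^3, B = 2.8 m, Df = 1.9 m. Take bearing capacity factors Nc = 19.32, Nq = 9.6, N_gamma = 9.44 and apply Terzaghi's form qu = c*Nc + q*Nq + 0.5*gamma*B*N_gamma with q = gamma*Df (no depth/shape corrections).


Result: 816.38 kPa

Derivation:
Compute qu = c*Nc + gamma*Df*Nq + 0.5*gamma*B*N_gamma
Term 1: 13.6 * 19.32 = 262.752
Term 2: 17.6 * 1.9 * 9.6 = 321.024
Term 3: 0.5 * 17.6 * 2.8 * 9.44 = 232.6016
qu = 262.752 + 321.024 + 232.6016
qu = 816.38 kPa


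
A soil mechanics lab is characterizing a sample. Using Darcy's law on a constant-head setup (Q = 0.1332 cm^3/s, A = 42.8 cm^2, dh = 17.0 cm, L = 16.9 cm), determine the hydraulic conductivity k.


Compute hydraulic gradient:
i = dh / L = 17.0 / 16.9 = 1.00592
Then apply Darcy's law:
k = Q / (A * i)
k = 0.1332 / (42.8 * 1.00592)
k = 0.1332 / 43.0533
k = 0.003094 cm/s


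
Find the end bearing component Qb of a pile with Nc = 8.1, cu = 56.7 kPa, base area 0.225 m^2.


Using Qb = Nc * cu * Ab
Qb = 8.1 * 56.7 * 0.225
Qb = 103.34 kN


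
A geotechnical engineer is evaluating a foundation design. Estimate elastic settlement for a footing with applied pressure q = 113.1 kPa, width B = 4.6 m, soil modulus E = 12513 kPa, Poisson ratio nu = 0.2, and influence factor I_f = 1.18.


Using Se = q * B * (1 - nu^2) * I_f / E
1 - nu^2 = 1 - 0.2^2 = 0.96
Se = 113.1 * 4.6 * 0.96 * 1.18 / 12513
Se = 0.047099 m
Convert to mm: Se = 0.047099 * 1000 = 47.099 mm


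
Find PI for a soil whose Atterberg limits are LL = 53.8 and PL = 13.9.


Result: 39.9

Derivation:
Using PI = LL - PL
PI = 53.8 - 13.9
PI = 39.9


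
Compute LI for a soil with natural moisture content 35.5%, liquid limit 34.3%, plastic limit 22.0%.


First compute the plasticity index:
PI = LL - PL = 34.3 - 22.0 = 12.3
Then compute the liquidity index:
LI = (w - PL) / PI
LI = (35.5 - 22.0) / 12.3
LI = 1.098


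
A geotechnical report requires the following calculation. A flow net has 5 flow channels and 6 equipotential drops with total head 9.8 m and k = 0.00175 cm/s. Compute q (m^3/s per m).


Convert k to m/s for unit consistency with H:
k = 0.00175 cm/s = 0.00175 / 100 m/s = 1.75e-05 m/s
Using q = k * H * Nf / Nd
Nf / Nd = 5 / 6 = 0.8333
q = 1.75e-05 * 9.8 * 0.8333
q = 0.0001429 m^3/s per m


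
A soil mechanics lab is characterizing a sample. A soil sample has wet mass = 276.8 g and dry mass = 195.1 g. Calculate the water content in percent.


Result: 41.88 %

Derivation:
Using w = (m_wet - m_dry) / m_dry * 100
m_wet - m_dry = 276.8 - 195.1 = 81.7 g
w = 81.7 / 195.1 * 100
w = 41.88 %


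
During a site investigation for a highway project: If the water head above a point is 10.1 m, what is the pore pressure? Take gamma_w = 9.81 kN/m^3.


Using u = gamma_w * h_w
u = 9.81 * 10.1
u = 99.08 kPa


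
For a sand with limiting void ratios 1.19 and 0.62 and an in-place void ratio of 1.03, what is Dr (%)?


Result: 28.07 %

Derivation:
Using Dr = (e_max - e) / (e_max - e_min) * 100
e_max - e = 1.19 - 1.03 = 0.16
e_max - e_min = 1.19 - 0.62 = 0.57
Dr = 0.16 / 0.57 * 100
Dr = 28.07 %


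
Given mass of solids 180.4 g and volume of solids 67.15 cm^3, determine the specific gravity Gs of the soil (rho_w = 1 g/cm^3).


Result: 2.687

Derivation:
Using Gs = m_s / (V_s * rho_w)
Since rho_w = 1 g/cm^3:
Gs = 180.4 / 67.15
Gs = 2.687


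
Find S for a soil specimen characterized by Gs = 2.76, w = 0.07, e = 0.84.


Result: 0.23

Derivation:
Using S = Gs * w / e
S = 2.76 * 0.07 / 0.84
S = 0.23


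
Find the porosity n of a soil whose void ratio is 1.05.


Using the relation n = e / (1 + e)
n = 1.05 / (1 + 1.05)
n = 1.05 / 2.05
n = 0.5122


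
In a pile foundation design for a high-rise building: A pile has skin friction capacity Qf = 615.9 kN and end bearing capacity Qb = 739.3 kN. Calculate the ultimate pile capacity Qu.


Result: 1355.2 kN

Derivation:
Using Qu = Qf + Qb
Qu = 615.9 + 739.3
Qu = 1355.2 kN


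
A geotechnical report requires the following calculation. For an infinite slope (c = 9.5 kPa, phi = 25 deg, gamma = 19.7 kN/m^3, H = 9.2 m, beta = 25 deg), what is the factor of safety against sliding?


Result: 1.137

Derivation:
Using Fs = c / (gamma*H*sin(beta)*cos(beta)) + tan(phi)/tan(beta)
Cohesion contribution = 9.5 / (19.7*9.2*sin(25)*cos(25))
Cohesion contribution = 0.13685
Friction contribution = tan(25)/tan(25) = 1
Fs = 0.13685 + 1
Fs = 1.137


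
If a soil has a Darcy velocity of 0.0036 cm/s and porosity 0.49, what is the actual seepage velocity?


Using v_s = v_d / n
v_s = 0.0036 / 0.49
v_s = 0.00735 cm/s


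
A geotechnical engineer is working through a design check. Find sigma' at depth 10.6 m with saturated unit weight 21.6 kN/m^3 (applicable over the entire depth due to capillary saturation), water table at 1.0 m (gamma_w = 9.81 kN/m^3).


Total stress = gamma_sat * depth
sigma = 21.6 * 10.6 = 228.96 kPa
Pore water pressure u = gamma_w * (depth - d_wt)
u = 9.81 * (10.6 - 1.0) = 94.176 kPa
Effective stress = sigma - u
sigma' = 228.96 - 94.176 = 134.78 kPa


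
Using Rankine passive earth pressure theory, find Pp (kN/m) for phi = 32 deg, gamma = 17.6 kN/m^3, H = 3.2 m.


Result: 293.28 kN/m

Derivation:
Compute passive earth pressure coefficient:
Kp = tan^2(45 + phi/2) = tan^2(61.0) = 3.254588
Compute passive force:
Pp = 0.5 * Kp * gamma * H^2
Pp = 0.5 * 3.254588 * 17.6 * 3.2^2
Pp = 293.28 kN/m


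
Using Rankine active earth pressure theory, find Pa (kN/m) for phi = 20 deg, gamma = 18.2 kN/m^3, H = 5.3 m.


Compute active earth pressure coefficient:
Ka = tan^2(45 - phi/2) = tan^2(35.0) = 0.490291
Compute active force:
Pa = 0.5 * Ka * gamma * H^2
Pa = 0.5 * 0.490291 * 18.2 * 5.3^2
Pa = 125.33 kN/m


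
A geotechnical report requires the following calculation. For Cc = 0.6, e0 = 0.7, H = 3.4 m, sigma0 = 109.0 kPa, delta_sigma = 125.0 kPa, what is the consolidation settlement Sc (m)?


Result: 0.3981 m

Derivation:
Using Sc = Cc * H / (1 + e0) * log10((sigma0 + delta_sigma) / sigma0)
Stress ratio = (109.0 + 125.0) / 109.0 = 2.14679
log10(2.14679) = 0.331789
Cc * H / (1 + e0) = 0.6 * 3.4 / (1 + 0.7) = 1.2
Sc = 1.2 * 0.331789
Sc = 0.3981 m


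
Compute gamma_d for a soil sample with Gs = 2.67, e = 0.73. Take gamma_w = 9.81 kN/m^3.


Using gamma_d = Gs * gamma_w / (1 + e)
gamma_d = 2.67 * 9.81 / (1 + 0.73)
gamma_d = 2.67 * 9.81 / 1.73
gamma_d = 15.14 kN/m^3


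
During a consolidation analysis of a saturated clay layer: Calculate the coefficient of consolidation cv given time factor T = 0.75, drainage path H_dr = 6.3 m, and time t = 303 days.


Using cv = T * H_dr^2 / t
H_dr^2 = 6.3^2 = 39.69
cv = 0.75 * 39.69 / 303
cv = 0.09824 m^2/day


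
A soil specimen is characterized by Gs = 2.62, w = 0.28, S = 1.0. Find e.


Result: 0.7336

Derivation:
Using the relation e = Gs * w / S
e = 2.62 * 0.28 / 1.0
e = 0.7336


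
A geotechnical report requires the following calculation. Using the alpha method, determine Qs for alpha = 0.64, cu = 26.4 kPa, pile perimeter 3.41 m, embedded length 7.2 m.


Using Qs = alpha * cu * perimeter * L
Qs = 0.64 * 26.4 * 3.41 * 7.2
Qs = 414.83 kN


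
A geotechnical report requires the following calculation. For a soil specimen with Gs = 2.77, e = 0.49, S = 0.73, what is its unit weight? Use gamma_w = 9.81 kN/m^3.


Result: 20.592 kN/m^3

Derivation:
Using gamma = gamma_w * (Gs + S*e) / (1 + e)
Numerator: Gs + S*e = 2.77 + 0.73*0.49 = 3.1277
Denominator: 1 + e = 1 + 0.49 = 1.49
gamma = 9.81 * 3.1277 / 1.49
gamma = 20.592 kN/m^3


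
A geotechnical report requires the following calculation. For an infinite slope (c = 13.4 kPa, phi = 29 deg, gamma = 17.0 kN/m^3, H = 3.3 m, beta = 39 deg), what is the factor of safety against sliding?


Using Fs = c / (gamma*H*sin(beta)*cos(beta)) + tan(phi)/tan(beta)
Cohesion contribution = 13.4 / (17.0*3.3*sin(39)*cos(39))
Cohesion contribution = 0.488391
Friction contribution = tan(29)/tan(39) = 0.684515
Fs = 0.488391 + 0.684515
Fs = 1.173


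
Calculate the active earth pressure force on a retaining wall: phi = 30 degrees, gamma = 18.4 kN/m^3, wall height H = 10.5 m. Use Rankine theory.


Compute active earth pressure coefficient:
Ka = tan^2(45 - phi/2) = tan^2(30.0) = 0.333333
Compute active force:
Pa = 0.5 * Ka * gamma * H^2
Pa = 0.5 * 0.333333 * 18.4 * 10.5^2
Pa = 338.1 kN/m


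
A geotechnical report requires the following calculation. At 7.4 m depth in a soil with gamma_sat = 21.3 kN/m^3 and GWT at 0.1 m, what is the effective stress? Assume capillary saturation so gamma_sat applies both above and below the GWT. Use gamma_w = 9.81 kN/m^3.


Total stress = gamma_sat * depth
sigma = 21.3 * 7.4 = 157.62 kPa
Pore water pressure u = gamma_w * (depth - d_wt)
u = 9.81 * (7.4 - 0.1) = 71.613 kPa
Effective stress = sigma - u
sigma' = 157.62 - 71.613 = 86.01 kPa


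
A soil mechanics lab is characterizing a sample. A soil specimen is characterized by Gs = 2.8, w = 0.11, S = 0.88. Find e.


Result: 0.35

Derivation:
Using the relation e = Gs * w / S
e = 2.8 * 0.11 / 0.88
e = 0.35


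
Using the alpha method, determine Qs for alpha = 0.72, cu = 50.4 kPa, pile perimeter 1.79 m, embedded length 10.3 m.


Using Qs = alpha * cu * perimeter * L
Qs = 0.72 * 50.4 * 1.79 * 10.3
Qs = 669.04 kN


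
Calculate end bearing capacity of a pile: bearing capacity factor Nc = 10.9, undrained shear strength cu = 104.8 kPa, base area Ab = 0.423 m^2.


Using Qb = Nc * cu * Ab
Qb = 10.9 * 104.8 * 0.423
Qb = 483.2 kN


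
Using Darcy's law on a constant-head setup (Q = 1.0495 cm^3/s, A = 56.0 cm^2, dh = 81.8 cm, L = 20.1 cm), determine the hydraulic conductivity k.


Compute hydraulic gradient:
i = dh / L = 81.8 / 20.1 = 4.06965
Then apply Darcy's law:
k = Q / (A * i)
k = 1.0495 / (56.0 * 4.06965)
k = 1.0495 / 227.9
k = 0.004605 cm/s


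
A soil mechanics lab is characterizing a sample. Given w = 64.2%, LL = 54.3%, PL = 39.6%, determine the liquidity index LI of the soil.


Result: 1.673

Derivation:
First compute the plasticity index:
PI = LL - PL = 54.3 - 39.6 = 14.7
Then compute the liquidity index:
LI = (w - PL) / PI
LI = (64.2 - 39.6) / 14.7
LI = 1.673


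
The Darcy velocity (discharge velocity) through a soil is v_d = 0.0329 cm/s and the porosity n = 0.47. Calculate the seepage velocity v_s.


Using v_s = v_d / n
v_s = 0.0329 / 0.47
v_s = 0.07 cm/s


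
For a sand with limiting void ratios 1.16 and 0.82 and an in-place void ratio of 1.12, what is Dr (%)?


Using Dr = (e_max - e) / (e_max - e_min) * 100
e_max - e = 1.16 - 1.12 = 0.04
e_max - e_min = 1.16 - 0.82 = 0.34
Dr = 0.04 / 0.34 * 100
Dr = 11.76 %


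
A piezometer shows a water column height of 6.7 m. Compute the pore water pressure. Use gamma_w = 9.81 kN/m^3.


Using u = gamma_w * h_w
u = 9.81 * 6.7
u = 65.73 kPa


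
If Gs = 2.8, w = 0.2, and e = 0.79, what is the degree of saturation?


Using S = Gs * w / e
S = 2.8 * 0.2 / 0.79
S = 0.7089


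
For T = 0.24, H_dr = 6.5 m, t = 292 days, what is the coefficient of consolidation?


Using cv = T * H_dr^2 / t
H_dr^2 = 6.5^2 = 42.25
cv = 0.24 * 42.25 / 292
cv = 0.03473 m^2/day


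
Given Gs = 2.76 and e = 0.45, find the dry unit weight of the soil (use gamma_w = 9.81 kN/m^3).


Result: 18.673 kN/m^3

Derivation:
Using gamma_d = Gs * gamma_w / (1 + e)
gamma_d = 2.76 * 9.81 / (1 + 0.45)
gamma_d = 2.76 * 9.81 / 1.45
gamma_d = 18.673 kN/m^3


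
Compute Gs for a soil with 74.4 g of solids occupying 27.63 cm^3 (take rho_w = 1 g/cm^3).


Result: 2.693

Derivation:
Using Gs = m_s / (V_s * rho_w)
Since rho_w = 1 g/cm^3:
Gs = 74.4 / 27.63
Gs = 2.693


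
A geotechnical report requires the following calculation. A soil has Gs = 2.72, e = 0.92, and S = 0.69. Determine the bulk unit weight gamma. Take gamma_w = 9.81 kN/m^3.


Using gamma = gamma_w * (Gs + S*e) / (1 + e)
Numerator: Gs + S*e = 2.72 + 0.69*0.92 = 3.3548
Denominator: 1 + e = 1 + 0.92 = 1.92
gamma = 9.81 * 3.3548 / 1.92
gamma = 17.141 kN/m^3


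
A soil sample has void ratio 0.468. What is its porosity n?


Using the relation n = e / (1 + e)
n = 0.468 / (1 + 0.468)
n = 0.468 / 1.468
n = 0.3188


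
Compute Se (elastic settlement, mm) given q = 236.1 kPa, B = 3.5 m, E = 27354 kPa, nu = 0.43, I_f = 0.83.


Using Se = q * B * (1 - nu^2) * I_f / E
1 - nu^2 = 1 - 0.43^2 = 0.8151
Se = 236.1 * 3.5 * 0.8151 * 0.83 / 27354
Se = 0.020438 m
Convert to mm: Se = 0.020438 * 1000 = 20.438 mm


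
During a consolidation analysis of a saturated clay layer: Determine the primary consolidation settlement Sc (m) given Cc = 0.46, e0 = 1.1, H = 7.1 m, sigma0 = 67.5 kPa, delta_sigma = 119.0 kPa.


Using Sc = Cc * H / (1 + e0) * log10((sigma0 + delta_sigma) / sigma0)
Stress ratio = (67.5 + 119.0) / 67.5 = 2.76296
log10(2.76296) = 0.441375
Cc * H / (1 + e0) = 0.46 * 7.1 / (1 + 1.1) = 1.55524
Sc = 1.55524 * 0.441375
Sc = 0.6864 m


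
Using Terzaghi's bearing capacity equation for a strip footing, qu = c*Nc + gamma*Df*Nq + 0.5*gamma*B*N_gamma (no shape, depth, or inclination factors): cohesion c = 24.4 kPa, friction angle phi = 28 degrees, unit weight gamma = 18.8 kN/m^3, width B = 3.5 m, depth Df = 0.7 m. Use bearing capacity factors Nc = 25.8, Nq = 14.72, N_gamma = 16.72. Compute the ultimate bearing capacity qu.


Compute qu = c*Nc + gamma*Df*Nq + 0.5*gamma*B*N_gamma
Term 1: 24.4 * 25.8 = 629.52
Term 2: 18.8 * 0.7 * 14.72 = 193.7152
Term 3: 0.5 * 18.8 * 3.5 * 16.72 = 550.088
qu = 629.52 + 193.7152 + 550.088
qu = 1373.32 kPa


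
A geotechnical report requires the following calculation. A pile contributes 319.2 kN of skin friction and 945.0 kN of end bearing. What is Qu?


Result: 1264.2 kN

Derivation:
Using Qu = Qf + Qb
Qu = 319.2 + 945.0
Qu = 1264.2 kN


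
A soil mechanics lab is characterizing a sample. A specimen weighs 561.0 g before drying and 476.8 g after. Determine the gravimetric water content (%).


Using w = (m_wet - m_dry) / m_dry * 100
m_wet - m_dry = 561.0 - 476.8 = 84.2 g
w = 84.2 / 476.8 * 100
w = 17.66 %


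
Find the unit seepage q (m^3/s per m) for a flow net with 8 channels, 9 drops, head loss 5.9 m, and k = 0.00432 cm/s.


Result: 0.0002266 m^3/s per m

Derivation:
Convert k to m/s for unit consistency with H:
k = 0.00432 cm/s = 0.00432 / 100 m/s = 4.32e-05 m/s
Using q = k * H * Nf / Nd
Nf / Nd = 8 / 9 = 0.8889
q = 4.32e-05 * 5.9 * 0.8889
q = 0.0002266 m^3/s per m


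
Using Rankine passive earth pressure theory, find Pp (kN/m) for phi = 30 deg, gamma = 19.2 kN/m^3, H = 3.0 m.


Result: 259.2 kN/m

Derivation:
Compute passive earth pressure coefficient:
Kp = tan^2(45 + phi/2) = tan^2(60.0) = 3
Compute passive force:
Pp = 0.5 * Kp * gamma * H^2
Pp = 0.5 * 3 * 19.2 * 3.0^2
Pp = 259.2 kN/m


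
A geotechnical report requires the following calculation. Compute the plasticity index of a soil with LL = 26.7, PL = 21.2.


Using PI = LL - PL
PI = 26.7 - 21.2
PI = 5.5


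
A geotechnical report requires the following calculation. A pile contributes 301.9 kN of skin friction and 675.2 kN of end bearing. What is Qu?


Result: 977.1 kN

Derivation:
Using Qu = Qf + Qb
Qu = 301.9 + 675.2
Qu = 977.1 kN


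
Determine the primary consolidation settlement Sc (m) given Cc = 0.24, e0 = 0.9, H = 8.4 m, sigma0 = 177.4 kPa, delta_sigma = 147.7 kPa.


Result: 0.2791 m

Derivation:
Using Sc = Cc * H / (1 + e0) * log10((sigma0 + delta_sigma) / sigma0)
Stress ratio = (177.4 + 147.7) / 177.4 = 1.83258
log10(1.83258) = 0.263063
Cc * H / (1 + e0) = 0.24 * 8.4 / (1 + 0.9) = 1.06105
Sc = 1.06105 * 0.263063
Sc = 0.2791 m


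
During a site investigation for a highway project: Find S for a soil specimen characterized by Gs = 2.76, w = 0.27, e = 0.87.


Using S = Gs * w / e
S = 2.76 * 0.27 / 0.87
S = 0.8566


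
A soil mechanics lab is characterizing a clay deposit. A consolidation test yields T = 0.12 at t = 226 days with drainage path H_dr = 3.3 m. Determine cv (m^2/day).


Using cv = T * H_dr^2 / t
H_dr^2 = 3.3^2 = 10.89
cv = 0.12 * 10.89 / 226
cv = 0.00578 m^2/day


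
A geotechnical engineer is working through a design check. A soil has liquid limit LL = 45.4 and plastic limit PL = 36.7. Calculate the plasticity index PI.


Using PI = LL - PL
PI = 45.4 - 36.7
PI = 8.7


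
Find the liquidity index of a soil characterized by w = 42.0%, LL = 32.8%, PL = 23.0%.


First compute the plasticity index:
PI = LL - PL = 32.8 - 23.0 = 9.8
Then compute the liquidity index:
LI = (w - PL) / PI
LI = (42.0 - 23.0) / 9.8
LI = 1.939


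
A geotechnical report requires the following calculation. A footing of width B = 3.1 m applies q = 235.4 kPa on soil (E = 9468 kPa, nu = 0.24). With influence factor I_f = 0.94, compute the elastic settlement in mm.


Using Se = q * B * (1 - nu^2) * I_f / E
1 - nu^2 = 1 - 0.24^2 = 0.9424
Se = 235.4 * 3.1 * 0.9424 * 0.94 / 9468
Se = 0.068277 m
Convert to mm: Se = 0.068277 * 1000 = 68.277 mm


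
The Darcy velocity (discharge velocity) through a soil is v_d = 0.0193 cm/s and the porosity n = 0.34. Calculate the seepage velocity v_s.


Result: 0.05676 cm/s

Derivation:
Using v_s = v_d / n
v_s = 0.0193 / 0.34
v_s = 0.05676 cm/s


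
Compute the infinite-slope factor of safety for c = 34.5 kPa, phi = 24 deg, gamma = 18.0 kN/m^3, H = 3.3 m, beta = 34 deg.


Using Fs = c / (gamma*H*sin(beta)*cos(beta)) + tan(phi)/tan(beta)
Cohesion contribution = 34.5 / (18.0*3.3*sin(34)*cos(34))
Cohesion contribution = 1.25284
Friction contribution = tan(24)/tan(34) = 0.660079
Fs = 1.25284 + 0.660079
Fs = 1.913


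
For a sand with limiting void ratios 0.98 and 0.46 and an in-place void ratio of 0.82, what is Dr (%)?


Using Dr = (e_max - e) / (e_max - e_min) * 100
e_max - e = 0.98 - 0.82 = 0.16
e_max - e_min = 0.98 - 0.46 = 0.52
Dr = 0.16 / 0.52 * 100
Dr = 30.77 %


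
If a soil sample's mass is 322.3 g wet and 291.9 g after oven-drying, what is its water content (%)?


Using w = (m_wet - m_dry) / m_dry * 100
m_wet - m_dry = 322.3 - 291.9 = 30.4 g
w = 30.4 / 291.9 * 100
w = 10.41 %


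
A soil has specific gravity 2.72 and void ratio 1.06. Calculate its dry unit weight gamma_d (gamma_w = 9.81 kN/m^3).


Using gamma_d = Gs * gamma_w / (1 + e)
gamma_d = 2.72 * 9.81 / (1 + 1.06)
gamma_d = 2.72 * 9.81 / 2.06
gamma_d = 12.953 kN/m^3


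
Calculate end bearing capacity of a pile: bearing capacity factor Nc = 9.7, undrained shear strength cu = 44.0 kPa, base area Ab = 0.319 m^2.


Using Qb = Nc * cu * Ab
Qb = 9.7 * 44.0 * 0.319
Qb = 136.15 kN


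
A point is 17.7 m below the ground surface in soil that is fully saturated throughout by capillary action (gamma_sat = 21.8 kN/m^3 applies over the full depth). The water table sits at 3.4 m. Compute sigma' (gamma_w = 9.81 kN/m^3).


Total stress = gamma_sat * depth
sigma = 21.8 * 17.7 = 385.86 kPa
Pore water pressure u = gamma_w * (depth - d_wt)
u = 9.81 * (17.7 - 3.4) = 140.283 kPa
Effective stress = sigma - u
sigma' = 385.86 - 140.283 = 245.58 kPa
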